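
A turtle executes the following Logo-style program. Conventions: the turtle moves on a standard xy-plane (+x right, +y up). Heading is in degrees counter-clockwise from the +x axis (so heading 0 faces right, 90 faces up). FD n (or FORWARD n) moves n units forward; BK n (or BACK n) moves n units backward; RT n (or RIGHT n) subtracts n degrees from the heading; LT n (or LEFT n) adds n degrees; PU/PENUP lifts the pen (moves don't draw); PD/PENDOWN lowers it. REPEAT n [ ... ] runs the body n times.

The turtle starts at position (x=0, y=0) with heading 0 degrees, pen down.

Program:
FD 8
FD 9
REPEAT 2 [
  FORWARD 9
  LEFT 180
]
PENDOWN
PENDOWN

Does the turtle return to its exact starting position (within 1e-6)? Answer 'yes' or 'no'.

Executing turtle program step by step:
Start: pos=(0,0), heading=0, pen down
FD 8: (0,0) -> (8,0) [heading=0, draw]
FD 9: (8,0) -> (17,0) [heading=0, draw]
REPEAT 2 [
  -- iteration 1/2 --
  FD 9: (17,0) -> (26,0) [heading=0, draw]
  LT 180: heading 0 -> 180
  -- iteration 2/2 --
  FD 9: (26,0) -> (17,0) [heading=180, draw]
  LT 180: heading 180 -> 0
]
PD: pen down
PD: pen down
Final: pos=(17,0), heading=0, 4 segment(s) drawn

Start position: (0, 0)
Final position: (17, 0)
Distance = 17; >= 1e-6 -> NOT closed

Answer: no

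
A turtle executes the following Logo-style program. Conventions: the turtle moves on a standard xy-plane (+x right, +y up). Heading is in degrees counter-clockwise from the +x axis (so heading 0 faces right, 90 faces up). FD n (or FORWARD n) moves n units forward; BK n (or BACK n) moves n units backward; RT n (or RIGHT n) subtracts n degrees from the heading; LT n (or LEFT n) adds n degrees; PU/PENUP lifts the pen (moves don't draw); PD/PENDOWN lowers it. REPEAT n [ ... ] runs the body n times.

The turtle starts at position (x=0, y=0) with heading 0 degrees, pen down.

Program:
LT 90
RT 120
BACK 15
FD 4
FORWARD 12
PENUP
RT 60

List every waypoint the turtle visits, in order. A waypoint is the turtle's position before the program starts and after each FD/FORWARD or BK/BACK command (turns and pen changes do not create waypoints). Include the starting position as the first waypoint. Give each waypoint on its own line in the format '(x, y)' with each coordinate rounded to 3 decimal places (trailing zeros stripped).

Answer: (0, 0)
(-12.99, 7.5)
(-9.526, 5.5)
(0.866, -0.5)

Derivation:
Executing turtle program step by step:
Start: pos=(0,0), heading=0, pen down
LT 90: heading 0 -> 90
RT 120: heading 90 -> 330
BK 15: (0,0) -> (-12.99,7.5) [heading=330, draw]
FD 4: (-12.99,7.5) -> (-9.526,5.5) [heading=330, draw]
FD 12: (-9.526,5.5) -> (0.866,-0.5) [heading=330, draw]
PU: pen up
RT 60: heading 330 -> 270
Final: pos=(0.866,-0.5), heading=270, 3 segment(s) drawn
Waypoints (4 total):
(0, 0)
(-12.99, 7.5)
(-9.526, 5.5)
(0.866, -0.5)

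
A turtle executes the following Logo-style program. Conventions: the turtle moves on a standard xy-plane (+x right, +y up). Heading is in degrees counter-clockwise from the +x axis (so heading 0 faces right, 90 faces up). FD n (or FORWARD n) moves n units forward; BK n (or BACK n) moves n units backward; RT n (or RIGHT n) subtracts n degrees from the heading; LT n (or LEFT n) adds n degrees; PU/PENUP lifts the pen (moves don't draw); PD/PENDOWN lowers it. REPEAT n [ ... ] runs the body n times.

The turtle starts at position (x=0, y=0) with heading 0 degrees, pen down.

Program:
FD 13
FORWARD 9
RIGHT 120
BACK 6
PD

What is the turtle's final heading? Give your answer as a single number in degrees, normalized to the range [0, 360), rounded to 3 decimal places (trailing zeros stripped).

Answer: 240

Derivation:
Executing turtle program step by step:
Start: pos=(0,0), heading=0, pen down
FD 13: (0,0) -> (13,0) [heading=0, draw]
FD 9: (13,0) -> (22,0) [heading=0, draw]
RT 120: heading 0 -> 240
BK 6: (22,0) -> (25,5.196) [heading=240, draw]
PD: pen down
Final: pos=(25,5.196), heading=240, 3 segment(s) drawn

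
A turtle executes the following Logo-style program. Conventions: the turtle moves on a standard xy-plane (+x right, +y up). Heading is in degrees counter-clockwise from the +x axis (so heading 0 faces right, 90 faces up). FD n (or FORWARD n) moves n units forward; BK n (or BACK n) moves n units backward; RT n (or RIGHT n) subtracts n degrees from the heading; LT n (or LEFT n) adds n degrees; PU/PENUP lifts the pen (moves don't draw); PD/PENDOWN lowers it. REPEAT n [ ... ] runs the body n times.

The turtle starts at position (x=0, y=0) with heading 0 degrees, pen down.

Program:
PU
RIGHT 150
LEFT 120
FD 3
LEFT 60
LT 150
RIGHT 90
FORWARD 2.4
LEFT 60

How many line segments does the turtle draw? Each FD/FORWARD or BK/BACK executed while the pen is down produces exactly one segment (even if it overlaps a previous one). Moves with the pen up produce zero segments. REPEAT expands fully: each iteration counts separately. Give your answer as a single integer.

Answer: 0

Derivation:
Executing turtle program step by step:
Start: pos=(0,0), heading=0, pen down
PU: pen up
RT 150: heading 0 -> 210
LT 120: heading 210 -> 330
FD 3: (0,0) -> (2.598,-1.5) [heading=330, move]
LT 60: heading 330 -> 30
LT 150: heading 30 -> 180
RT 90: heading 180 -> 90
FD 2.4: (2.598,-1.5) -> (2.598,0.9) [heading=90, move]
LT 60: heading 90 -> 150
Final: pos=(2.598,0.9), heading=150, 0 segment(s) drawn
Segments drawn: 0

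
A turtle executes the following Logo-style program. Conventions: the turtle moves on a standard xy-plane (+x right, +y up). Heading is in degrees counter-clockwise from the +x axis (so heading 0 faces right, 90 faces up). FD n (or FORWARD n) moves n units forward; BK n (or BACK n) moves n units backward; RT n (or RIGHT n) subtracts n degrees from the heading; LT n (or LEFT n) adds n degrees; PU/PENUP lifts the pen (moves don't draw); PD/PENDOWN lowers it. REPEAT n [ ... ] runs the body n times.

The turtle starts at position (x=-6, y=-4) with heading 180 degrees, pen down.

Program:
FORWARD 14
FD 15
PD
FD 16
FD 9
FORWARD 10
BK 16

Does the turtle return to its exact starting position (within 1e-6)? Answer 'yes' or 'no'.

Executing turtle program step by step:
Start: pos=(-6,-4), heading=180, pen down
FD 14: (-6,-4) -> (-20,-4) [heading=180, draw]
FD 15: (-20,-4) -> (-35,-4) [heading=180, draw]
PD: pen down
FD 16: (-35,-4) -> (-51,-4) [heading=180, draw]
FD 9: (-51,-4) -> (-60,-4) [heading=180, draw]
FD 10: (-60,-4) -> (-70,-4) [heading=180, draw]
BK 16: (-70,-4) -> (-54,-4) [heading=180, draw]
Final: pos=(-54,-4), heading=180, 6 segment(s) drawn

Start position: (-6, -4)
Final position: (-54, -4)
Distance = 48; >= 1e-6 -> NOT closed

Answer: no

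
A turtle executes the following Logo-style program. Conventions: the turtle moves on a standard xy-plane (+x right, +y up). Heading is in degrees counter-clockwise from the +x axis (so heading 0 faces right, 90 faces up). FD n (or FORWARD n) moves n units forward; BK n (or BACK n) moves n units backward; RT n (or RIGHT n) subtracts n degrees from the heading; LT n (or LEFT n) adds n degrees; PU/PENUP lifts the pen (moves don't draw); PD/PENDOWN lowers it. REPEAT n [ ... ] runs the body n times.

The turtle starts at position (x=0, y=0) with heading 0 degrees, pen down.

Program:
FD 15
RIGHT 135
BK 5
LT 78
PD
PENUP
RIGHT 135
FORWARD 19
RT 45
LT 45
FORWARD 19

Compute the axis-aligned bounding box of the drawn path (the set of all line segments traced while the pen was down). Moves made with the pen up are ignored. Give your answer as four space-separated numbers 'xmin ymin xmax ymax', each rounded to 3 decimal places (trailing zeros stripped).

Answer: 0 0 18.536 3.536

Derivation:
Executing turtle program step by step:
Start: pos=(0,0), heading=0, pen down
FD 15: (0,0) -> (15,0) [heading=0, draw]
RT 135: heading 0 -> 225
BK 5: (15,0) -> (18.536,3.536) [heading=225, draw]
LT 78: heading 225 -> 303
PD: pen down
PU: pen up
RT 135: heading 303 -> 168
FD 19: (18.536,3.536) -> (-0.049,7.486) [heading=168, move]
RT 45: heading 168 -> 123
LT 45: heading 123 -> 168
FD 19: (-0.049,7.486) -> (-18.634,11.436) [heading=168, move]
Final: pos=(-18.634,11.436), heading=168, 2 segment(s) drawn

Segment endpoints: x in {0, 15, 18.536}, y in {0, 3.536}
xmin=0, ymin=0, xmax=18.536, ymax=3.536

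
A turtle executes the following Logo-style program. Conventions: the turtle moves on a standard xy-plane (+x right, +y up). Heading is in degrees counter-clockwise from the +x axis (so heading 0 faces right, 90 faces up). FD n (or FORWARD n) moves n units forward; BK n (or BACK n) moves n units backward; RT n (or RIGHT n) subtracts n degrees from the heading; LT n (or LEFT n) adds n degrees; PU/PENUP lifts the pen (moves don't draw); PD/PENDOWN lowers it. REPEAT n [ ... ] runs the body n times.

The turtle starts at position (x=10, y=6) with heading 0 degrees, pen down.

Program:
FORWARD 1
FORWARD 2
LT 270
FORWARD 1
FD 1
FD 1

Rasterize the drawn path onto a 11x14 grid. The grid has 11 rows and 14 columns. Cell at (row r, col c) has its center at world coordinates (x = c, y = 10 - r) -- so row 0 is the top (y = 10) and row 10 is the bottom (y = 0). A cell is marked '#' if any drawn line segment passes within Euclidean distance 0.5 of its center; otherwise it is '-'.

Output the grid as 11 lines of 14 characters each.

Answer: --------------
--------------
--------------
--------------
----------####
-------------#
-------------#
-------------#
--------------
--------------
--------------

Derivation:
Segment 0: (10,6) -> (11,6)
Segment 1: (11,6) -> (13,6)
Segment 2: (13,6) -> (13,5)
Segment 3: (13,5) -> (13,4)
Segment 4: (13,4) -> (13,3)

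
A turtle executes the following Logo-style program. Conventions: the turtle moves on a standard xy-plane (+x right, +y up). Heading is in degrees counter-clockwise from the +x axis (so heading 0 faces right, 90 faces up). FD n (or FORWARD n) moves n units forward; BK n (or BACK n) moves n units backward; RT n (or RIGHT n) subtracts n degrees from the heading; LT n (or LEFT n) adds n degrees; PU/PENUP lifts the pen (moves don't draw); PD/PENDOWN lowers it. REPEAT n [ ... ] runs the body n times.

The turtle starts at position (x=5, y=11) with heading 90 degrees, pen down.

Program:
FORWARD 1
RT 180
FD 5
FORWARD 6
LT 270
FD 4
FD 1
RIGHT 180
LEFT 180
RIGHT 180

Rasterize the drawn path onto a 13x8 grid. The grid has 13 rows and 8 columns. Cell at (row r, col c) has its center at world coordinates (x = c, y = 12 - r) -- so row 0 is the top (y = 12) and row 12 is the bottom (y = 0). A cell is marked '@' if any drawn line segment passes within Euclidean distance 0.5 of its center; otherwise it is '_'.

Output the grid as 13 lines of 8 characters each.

Segment 0: (5,11) -> (5,12)
Segment 1: (5,12) -> (5,7)
Segment 2: (5,7) -> (5,1)
Segment 3: (5,1) -> (1,1)
Segment 4: (1,1) -> (0,1)

Answer: _____@__
_____@__
_____@__
_____@__
_____@__
_____@__
_____@__
_____@__
_____@__
_____@__
_____@__
@@@@@@__
________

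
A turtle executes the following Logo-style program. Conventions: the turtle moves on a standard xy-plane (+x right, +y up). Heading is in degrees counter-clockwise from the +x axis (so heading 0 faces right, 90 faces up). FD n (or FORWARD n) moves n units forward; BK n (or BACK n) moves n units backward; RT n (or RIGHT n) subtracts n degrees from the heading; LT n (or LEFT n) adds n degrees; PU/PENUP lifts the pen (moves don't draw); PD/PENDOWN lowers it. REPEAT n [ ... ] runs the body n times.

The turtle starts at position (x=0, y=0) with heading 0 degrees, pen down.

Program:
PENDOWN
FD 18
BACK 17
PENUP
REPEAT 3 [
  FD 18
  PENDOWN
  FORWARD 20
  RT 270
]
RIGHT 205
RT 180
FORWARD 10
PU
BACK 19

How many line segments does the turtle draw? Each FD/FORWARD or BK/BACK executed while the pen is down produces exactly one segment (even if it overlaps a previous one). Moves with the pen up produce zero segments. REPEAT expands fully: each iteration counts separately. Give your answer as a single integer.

Executing turtle program step by step:
Start: pos=(0,0), heading=0, pen down
PD: pen down
FD 18: (0,0) -> (18,0) [heading=0, draw]
BK 17: (18,0) -> (1,0) [heading=0, draw]
PU: pen up
REPEAT 3 [
  -- iteration 1/3 --
  FD 18: (1,0) -> (19,0) [heading=0, move]
  PD: pen down
  FD 20: (19,0) -> (39,0) [heading=0, draw]
  RT 270: heading 0 -> 90
  -- iteration 2/3 --
  FD 18: (39,0) -> (39,18) [heading=90, draw]
  PD: pen down
  FD 20: (39,18) -> (39,38) [heading=90, draw]
  RT 270: heading 90 -> 180
  -- iteration 3/3 --
  FD 18: (39,38) -> (21,38) [heading=180, draw]
  PD: pen down
  FD 20: (21,38) -> (1,38) [heading=180, draw]
  RT 270: heading 180 -> 270
]
RT 205: heading 270 -> 65
RT 180: heading 65 -> 245
FD 10: (1,38) -> (-3.226,28.937) [heading=245, draw]
PU: pen up
BK 19: (-3.226,28.937) -> (4.804,46.157) [heading=245, move]
Final: pos=(4.804,46.157), heading=245, 8 segment(s) drawn
Segments drawn: 8

Answer: 8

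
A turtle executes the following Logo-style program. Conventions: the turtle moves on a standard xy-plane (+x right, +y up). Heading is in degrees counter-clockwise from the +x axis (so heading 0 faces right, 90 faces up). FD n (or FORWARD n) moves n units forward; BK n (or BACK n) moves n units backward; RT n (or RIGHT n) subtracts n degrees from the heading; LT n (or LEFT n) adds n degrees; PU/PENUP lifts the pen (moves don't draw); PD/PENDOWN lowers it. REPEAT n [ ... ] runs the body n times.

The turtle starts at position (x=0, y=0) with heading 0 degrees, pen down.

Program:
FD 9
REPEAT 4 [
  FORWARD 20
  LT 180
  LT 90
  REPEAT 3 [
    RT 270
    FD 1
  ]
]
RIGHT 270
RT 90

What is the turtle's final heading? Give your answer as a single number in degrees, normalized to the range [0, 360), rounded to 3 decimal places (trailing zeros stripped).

Answer: 0

Derivation:
Executing turtle program step by step:
Start: pos=(0,0), heading=0, pen down
FD 9: (0,0) -> (9,0) [heading=0, draw]
REPEAT 4 [
  -- iteration 1/4 --
  FD 20: (9,0) -> (29,0) [heading=0, draw]
  LT 180: heading 0 -> 180
  LT 90: heading 180 -> 270
  REPEAT 3 [
    -- iteration 1/3 --
    RT 270: heading 270 -> 0
    FD 1: (29,0) -> (30,0) [heading=0, draw]
    -- iteration 2/3 --
    RT 270: heading 0 -> 90
    FD 1: (30,0) -> (30,1) [heading=90, draw]
    -- iteration 3/3 --
    RT 270: heading 90 -> 180
    FD 1: (30,1) -> (29,1) [heading=180, draw]
  ]
  -- iteration 2/4 --
  FD 20: (29,1) -> (9,1) [heading=180, draw]
  LT 180: heading 180 -> 0
  LT 90: heading 0 -> 90
  REPEAT 3 [
    -- iteration 1/3 --
    RT 270: heading 90 -> 180
    FD 1: (9,1) -> (8,1) [heading=180, draw]
    -- iteration 2/3 --
    RT 270: heading 180 -> 270
    FD 1: (8,1) -> (8,0) [heading=270, draw]
    -- iteration 3/3 --
    RT 270: heading 270 -> 0
    FD 1: (8,0) -> (9,0) [heading=0, draw]
  ]
  -- iteration 3/4 --
  FD 20: (9,0) -> (29,0) [heading=0, draw]
  LT 180: heading 0 -> 180
  LT 90: heading 180 -> 270
  REPEAT 3 [
    -- iteration 1/3 --
    RT 270: heading 270 -> 0
    FD 1: (29,0) -> (30,0) [heading=0, draw]
    -- iteration 2/3 --
    RT 270: heading 0 -> 90
    FD 1: (30,0) -> (30,1) [heading=90, draw]
    -- iteration 3/3 --
    RT 270: heading 90 -> 180
    FD 1: (30,1) -> (29,1) [heading=180, draw]
  ]
  -- iteration 4/4 --
  FD 20: (29,1) -> (9,1) [heading=180, draw]
  LT 180: heading 180 -> 0
  LT 90: heading 0 -> 90
  REPEAT 3 [
    -- iteration 1/3 --
    RT 270: heading 90 -> 180
    FD 1: (9,1) -> (8,1) [heading=180, draw]
    -- iteration 2/3 --
    RT 270: heading 180 -> 270
    FD 1: (8,1) -> (8,0) [heading=270, draw]
    -- iteration 3/3 --
    RT 270: heading 270 -> 0
    FD 1: (8,0) -> (9,0) [heading=0, draw]
  ]
]
RT 270: heading 0 -> 90
RT 90: heading 90 -> 0
Final: pos=(9,0), heading=0, 17 segment(s) drawn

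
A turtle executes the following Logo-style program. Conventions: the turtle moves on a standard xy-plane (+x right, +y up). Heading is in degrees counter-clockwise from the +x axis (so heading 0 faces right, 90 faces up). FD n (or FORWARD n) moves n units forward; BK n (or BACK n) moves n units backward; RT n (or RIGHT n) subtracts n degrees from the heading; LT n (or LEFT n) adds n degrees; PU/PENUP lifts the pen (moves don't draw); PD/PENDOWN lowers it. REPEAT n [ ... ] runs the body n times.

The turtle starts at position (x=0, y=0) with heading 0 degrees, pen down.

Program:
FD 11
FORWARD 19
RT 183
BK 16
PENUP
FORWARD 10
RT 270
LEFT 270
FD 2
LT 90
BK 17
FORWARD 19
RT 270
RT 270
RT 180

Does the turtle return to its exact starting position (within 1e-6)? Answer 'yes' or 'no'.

Executing turtle program step by step:
Start: pos=(0,0), heading=0, pen down
FD 11: (0,0) -> (11,0) [heading=0, draw]
FD 19: (11,0) -> (30,0) [heading=0, draw]
RT 183: heading 0 -> 177
BK 16: (30,0) -> (45.978,-0.837) [heading=177, draw]
PU: pen up
FD 10: (45.978,-0.837) -> (35.992,-0.314) [heading=177, move]
RT 270: heading 177 -> 267
LT 270: heading 267 -> 177
FD 2: (35.992,-0.314) -> (33.995,-0.209) [heading=177, move]
LT 90: heading 177 -> 267
BK 17: (33.995,-0.209) -> (34.884,16.767) [heading=267, move]
FD 19: (34.884,16.767) -> (33.89,-2.207) [heading=267, move]
RT 270: heading 267 -> 357
RT 270: heading 357 -> 87
RT 180: heading 87 -> 267
Final: pos=(33.89,-2.207), heading=267, 3 segment(s) drawn

Start position: (0, 0)
Final position: (33.89, -2.207)
Distance = 33.962; >= 1e-6 -> NOT closed

Answer: no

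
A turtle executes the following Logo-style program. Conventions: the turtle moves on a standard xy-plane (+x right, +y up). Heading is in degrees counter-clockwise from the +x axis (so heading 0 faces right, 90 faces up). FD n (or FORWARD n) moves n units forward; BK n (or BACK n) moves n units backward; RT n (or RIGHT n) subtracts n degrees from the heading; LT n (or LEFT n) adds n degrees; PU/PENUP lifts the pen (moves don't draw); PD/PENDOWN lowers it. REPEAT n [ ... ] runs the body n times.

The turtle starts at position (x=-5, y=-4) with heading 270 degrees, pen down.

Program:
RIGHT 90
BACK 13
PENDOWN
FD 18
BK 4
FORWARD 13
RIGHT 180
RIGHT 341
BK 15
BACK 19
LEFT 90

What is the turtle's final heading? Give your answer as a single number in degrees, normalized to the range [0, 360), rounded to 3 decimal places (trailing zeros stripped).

Executing turtle program step by step:
Start: pos=(-5,-4), heading=270, pen down
RT 90: heading 270 -> 180
BK 13: (-5,-4) -> (8,-4) [heading=180, draw]
PD: pen down
FD 18: (8,-4) -> (-10,-4) [heading=180, draw]
BK 4: (-10,-4) -> (-6,-4) [heading=180, draw]
FD 13: (-6,-4) -> (-19,-4) [heading=180, draw]
RT 180: heading 180 -> 0
RT 341: heading 0 -> 19
BK 15: (-19,-4) -> (-33.183,-8.884) [heading=19, draw]
BK 19: (-33.183,-8.884) -> (-51.148,-15.069) [heading=19, draw]
LT 90: heading 19 -> 109
Final: pos=(-51.148,-15.069), heading=109, 6 segment(s) drawn

Answer: 109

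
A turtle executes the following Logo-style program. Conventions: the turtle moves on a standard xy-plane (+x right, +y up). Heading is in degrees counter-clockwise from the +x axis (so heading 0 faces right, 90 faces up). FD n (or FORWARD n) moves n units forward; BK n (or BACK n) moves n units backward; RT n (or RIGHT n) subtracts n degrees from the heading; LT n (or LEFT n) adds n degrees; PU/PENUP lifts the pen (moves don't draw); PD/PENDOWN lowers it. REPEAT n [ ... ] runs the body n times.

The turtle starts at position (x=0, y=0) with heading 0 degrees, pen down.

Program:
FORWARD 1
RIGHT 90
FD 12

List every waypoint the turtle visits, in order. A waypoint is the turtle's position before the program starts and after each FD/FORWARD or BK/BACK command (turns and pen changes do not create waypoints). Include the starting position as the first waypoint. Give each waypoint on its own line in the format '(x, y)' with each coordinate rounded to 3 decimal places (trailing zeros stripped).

Answer: (0, 0)
(1, 0)
(1, -12)

Derivation:
Executing turtle program step by step:
Start: pos=(0,0), heading=0, pen down
FD 1: (0,0) -> (1,0) [heading=0, draw]
RT 90: heading 0 -> 270
FD 12: (1,0) -> (1,-12) [heading=270, draw]
Final: pos=(1,-12), heading=270, 2 segment(s) drawn
Waypoints (3 total):
(0, 0)
(1, 0)
(1, -12)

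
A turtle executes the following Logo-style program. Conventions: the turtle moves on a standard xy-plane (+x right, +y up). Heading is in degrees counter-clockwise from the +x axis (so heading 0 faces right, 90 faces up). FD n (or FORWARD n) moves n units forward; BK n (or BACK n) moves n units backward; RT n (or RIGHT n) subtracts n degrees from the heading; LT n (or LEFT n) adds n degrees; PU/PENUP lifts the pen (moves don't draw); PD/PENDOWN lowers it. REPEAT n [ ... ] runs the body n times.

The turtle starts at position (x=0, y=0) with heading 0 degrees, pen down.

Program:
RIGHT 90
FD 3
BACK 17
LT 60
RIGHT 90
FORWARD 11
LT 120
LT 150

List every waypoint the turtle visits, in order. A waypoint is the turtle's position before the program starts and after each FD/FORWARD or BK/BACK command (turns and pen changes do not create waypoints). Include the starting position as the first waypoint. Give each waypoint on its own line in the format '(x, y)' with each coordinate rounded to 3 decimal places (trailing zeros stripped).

Answer: (0, 0)
(0, -3)
(0, 14)
(-5.5, 4.474)

Derivation:
Executing turtle program step by step:
Start: pos=(0,0), heading=0, pen down
RT 90: heading 0 -> 270
FD 3: (0,0) -> (0,-3) [heading=270, draw]
BK 17: (0,-3) -> (0,14) [heading=270, draw]
LT 60: heading 270 -> 330
RT 90: heading 330 -> 240
FD 11: (0,14) -> (-5.5,4.474) [heading=240, draw]
LT 120: heading 240 -> 0
LT 150: heading 0 -> 150
Final: pos=(-5.5,4.474), heading=150, 3 segment(s) drawn
Waypoints (4 total):
(0, 0)
(0, -3)
(0, 14)
(-5.5, 4.474)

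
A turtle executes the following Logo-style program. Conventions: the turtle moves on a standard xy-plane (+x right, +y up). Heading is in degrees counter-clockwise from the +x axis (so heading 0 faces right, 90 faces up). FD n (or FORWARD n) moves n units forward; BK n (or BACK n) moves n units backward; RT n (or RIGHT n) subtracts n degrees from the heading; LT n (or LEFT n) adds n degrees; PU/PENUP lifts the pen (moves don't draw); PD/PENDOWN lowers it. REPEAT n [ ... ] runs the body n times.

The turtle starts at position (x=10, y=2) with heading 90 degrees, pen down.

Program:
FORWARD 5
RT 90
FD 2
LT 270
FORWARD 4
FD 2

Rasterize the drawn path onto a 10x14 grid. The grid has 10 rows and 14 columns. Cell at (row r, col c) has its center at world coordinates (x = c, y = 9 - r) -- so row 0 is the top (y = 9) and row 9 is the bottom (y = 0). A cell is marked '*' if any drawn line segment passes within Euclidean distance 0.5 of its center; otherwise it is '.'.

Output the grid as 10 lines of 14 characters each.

Answer: ..............
..............
..........***.
..........*.*.
..........*.*.
..........*.*.
..........*.*.
..........*.*.
............*.
..............

Derivation:
Segment 0: (10,2) -> (10,7)
Segment 1: (10,7) -> (12,7)
Segment 2: (12,7) -> (12,3)
Segment 3: (12,3) -> (12,1)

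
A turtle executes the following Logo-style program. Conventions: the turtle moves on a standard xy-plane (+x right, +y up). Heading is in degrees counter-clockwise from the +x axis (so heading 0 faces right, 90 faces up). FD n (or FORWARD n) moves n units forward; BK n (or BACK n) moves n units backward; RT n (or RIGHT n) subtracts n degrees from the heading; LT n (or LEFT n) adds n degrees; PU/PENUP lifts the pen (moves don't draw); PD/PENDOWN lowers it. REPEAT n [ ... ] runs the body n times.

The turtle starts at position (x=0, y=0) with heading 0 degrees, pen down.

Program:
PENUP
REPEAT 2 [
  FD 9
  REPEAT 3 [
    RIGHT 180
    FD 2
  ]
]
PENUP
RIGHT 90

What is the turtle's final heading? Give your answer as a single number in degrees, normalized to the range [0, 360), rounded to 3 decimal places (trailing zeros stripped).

Executing turtle program step by step:
Start: pos=(0,0), heading=0, pen down
PU: pen up
REPEAT 2 [
  -- iteration 1/2 --
  FD 9: (0,0) -> (9,0) [heading=0, move]
  REPEAT 3 [
    -- iteration 1/3 --
    RT 180: heading 0 -> 180
    FD 2: (9,0) -> (7,0) [heading=180, move]
    -- iteration 2/3 --
    RT 180: heading 180 -> 0
    FD 2: (7,0) -> (9,0) [heading=0, move]
    -- iteration 3/3 --
    RT 180: heading 0 -> 180
    FD 2: (9,0) -> (7,0) [heading=180, move]
  ]
  -- iteration 2/2 --
  FD 9: (7,0) -> (-2,0) [heading=180, move]
  REPEAT 3 [
    -- iteration 1/3 --
    RT 180: heading 180 -> 0
    FD 2: (-2,0) -> (0,0) [heading=0, move]
    -- iteration 2/3 --
    RT 180: heading 0 -> 180
    FD 2: (0,0) -> (-2,0) [heading=180, move]
    -- iteration 3/3 --
    RT 180: heading 180 -> 0
    FD 2: (-2,0) -> (0,0) [heading=0, move]
  ]
]
PU: pen up
RT 90: heading 0 -> 270
Final: pos=(0,0), heading=270, 0 segment(s) drawn

Answer: 270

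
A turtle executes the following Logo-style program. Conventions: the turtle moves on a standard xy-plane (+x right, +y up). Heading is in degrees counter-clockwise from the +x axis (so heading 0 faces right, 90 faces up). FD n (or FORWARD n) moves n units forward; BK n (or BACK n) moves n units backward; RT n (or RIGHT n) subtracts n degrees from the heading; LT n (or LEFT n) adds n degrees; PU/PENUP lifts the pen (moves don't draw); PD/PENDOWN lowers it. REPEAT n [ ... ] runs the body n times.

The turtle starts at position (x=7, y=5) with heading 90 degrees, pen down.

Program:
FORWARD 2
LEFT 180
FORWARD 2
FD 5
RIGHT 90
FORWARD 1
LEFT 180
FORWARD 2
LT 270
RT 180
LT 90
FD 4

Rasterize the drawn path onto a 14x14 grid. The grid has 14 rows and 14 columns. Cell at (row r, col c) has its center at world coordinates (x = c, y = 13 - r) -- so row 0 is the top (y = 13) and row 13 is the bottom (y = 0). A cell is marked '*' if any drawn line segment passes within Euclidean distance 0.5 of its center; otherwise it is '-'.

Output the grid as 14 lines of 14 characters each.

Answer: --------------
--------------
--------------
--------------
--------------
--------------
-------*------
-------*------
-------*------
-------*------
-------*------
-------*------
-------*------
----*****-----

Derivation:
Segment 0: (7,5) -> (7,7)
Segment 1: (7,7) -> (7,5)
Segment 2: (7,5) -> (7,0)
Segment 3: (7,0) -> (6,0)
Segment 4: (6,0) -> (8,-0)
Segment 5: (8,-0) -> (4,0)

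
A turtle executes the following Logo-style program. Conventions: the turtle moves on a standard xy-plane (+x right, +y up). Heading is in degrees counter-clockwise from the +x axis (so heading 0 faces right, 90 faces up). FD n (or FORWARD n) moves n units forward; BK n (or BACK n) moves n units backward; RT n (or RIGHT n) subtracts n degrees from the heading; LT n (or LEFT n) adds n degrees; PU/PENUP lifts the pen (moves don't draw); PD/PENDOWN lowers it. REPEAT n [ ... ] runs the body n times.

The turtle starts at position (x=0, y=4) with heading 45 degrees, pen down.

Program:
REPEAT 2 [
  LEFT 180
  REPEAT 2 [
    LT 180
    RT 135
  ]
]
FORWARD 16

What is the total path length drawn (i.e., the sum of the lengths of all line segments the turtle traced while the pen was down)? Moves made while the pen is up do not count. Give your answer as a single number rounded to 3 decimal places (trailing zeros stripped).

Executing turtle program step by step:
Start: pos=(0,4), heading=45, pen down
REPEAT 2 [
  -- iteration 1/2 --
  LT 180: heading 45 -> 225
  REPEAT 2 [
    -- iteration 1/2 --
    LT 180: heading 225 -> 45
    RT 135: heading 45 -> 270
    -- iteration 2/2 --
    LT 180: heading 270 -> 90
    RT 135: heading 90 -> 315
  ]
  -- iteration 2/2 --
  LT 180: heading 315 -> 135
  REPEAT 2 [
    -- iteration 1/2 --
    LT 180: heading 135 -> 315
    RT 135: heading 315 -> 180
    -- iteration 2/2 --
    LT 180: heading 180 -> 0
    RT 135: heading 0 -> 225
  ]
]
FD 16: (0,4) -> (-11.314,-7.314) [heading=225, draw]
Final: pos=(-11.314,-7.314), heading=225, 1 segment(s) drawn

Segment lengths:
  seg 1: (0,4) -> (-11.314,-7.314), length = 16
Total = 16

Answer: 16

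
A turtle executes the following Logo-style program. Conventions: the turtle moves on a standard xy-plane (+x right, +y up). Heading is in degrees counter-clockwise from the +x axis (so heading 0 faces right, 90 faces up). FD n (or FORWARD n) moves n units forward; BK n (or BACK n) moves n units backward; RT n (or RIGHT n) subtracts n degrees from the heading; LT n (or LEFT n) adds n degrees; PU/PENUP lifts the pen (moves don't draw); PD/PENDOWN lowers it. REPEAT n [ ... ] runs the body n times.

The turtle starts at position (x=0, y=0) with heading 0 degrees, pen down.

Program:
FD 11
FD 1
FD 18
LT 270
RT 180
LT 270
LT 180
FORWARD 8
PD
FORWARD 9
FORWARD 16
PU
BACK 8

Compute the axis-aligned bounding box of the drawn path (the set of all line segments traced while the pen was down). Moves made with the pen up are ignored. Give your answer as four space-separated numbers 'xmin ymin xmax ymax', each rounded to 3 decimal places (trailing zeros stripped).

Executing turtle program step by step:
Start: pos=(0,0), heading=0, pen down
FD 11: (0,0) -> (11,0) [heading=0, draw]
FD 1: (11,0) -> (12,0) [heading=0, draw]
FD 18: (12,0) -> (30,0) [heading=0, draw]
LT 270: heading 0 -> 270
RT 180: heading 270 -> 90
LT 270: heading 90 -> 0
LT 180: heading 0 -> 180
FD 8: (30,0) -> (22,0) [heading=180, draw]
PD: pen down
FD 9: (22,0) -> (13,0) [heading=180, draw]
FD 16: (13,0) -> (-3,0) [heading=180, draw]
PU: pen up
BK 8: (-3,0) -> (5,0) [heading=180, move]
Final: pos=(5,0), heading=180, 6 segment(s) drawn

Segment endpoints: x in {-3, 0, 11, 12, 13, 22, 30}, y in {0, 0, 0, 0}
xmin=-3, ymin=0, xmax=30, ymax=0

Answer: -3 0 30 0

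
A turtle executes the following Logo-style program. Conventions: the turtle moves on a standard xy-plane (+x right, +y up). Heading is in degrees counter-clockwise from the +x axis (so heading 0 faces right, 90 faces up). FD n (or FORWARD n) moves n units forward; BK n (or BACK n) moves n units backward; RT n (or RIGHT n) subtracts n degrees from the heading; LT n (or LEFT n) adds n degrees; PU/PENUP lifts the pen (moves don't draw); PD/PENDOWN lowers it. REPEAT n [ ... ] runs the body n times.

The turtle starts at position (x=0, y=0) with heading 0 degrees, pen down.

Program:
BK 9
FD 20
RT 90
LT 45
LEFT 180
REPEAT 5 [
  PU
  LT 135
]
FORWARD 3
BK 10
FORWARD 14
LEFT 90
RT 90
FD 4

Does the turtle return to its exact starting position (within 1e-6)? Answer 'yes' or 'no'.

Executing turtle program step by step:
Start: pos=(0,0), heading=0, pen down
BK 9: (0,0) -> (-9,0) [heading=0, draw]
FD 20: (-9,0) -> (11,0) [heading=0, draw]
RT 90: heading 0 -> 270
LT 45: heading 270 -> 315
LT 180: heading 315 -> 135
REPEAT 5 [
  -- iteration 1/5 --
  PU: pen up
  LT 135: heading 135 -> 270
  -- iteration 2/5 --
  PU: pen up
  LT 135: heading 270 -> 45
  -- iteration 3/5 --
  PU: pen up
  LT 135: heading 45 -> 180
  -- iteration 4/5 --
  PU: pen up
  LT 135: heading 180 -> 315
  -- iteration 5/5 --
  PU: pen up
  LT 135: heading 315 -> 90
]
FD 3: (11,0) -> (11,3) [heading=90, move]
BK 10: (11,3) -> (11,-7) [heading=90, move]
FD 14: (11,-7) -> (11,7) [heading=90, move]
LT 90: heading 90 -> 180
RT 90: heading 180 -> 90
FD 4: (11,7) -> (11,11) [heading=90, move]
Final: pos=(11,11), heading=90, 2 segment(s) drawn

Start position: (0, 0)
Final position: (11, 11)
Distance = 15.556; >= 1e-6 -> NOT closed

Answer: no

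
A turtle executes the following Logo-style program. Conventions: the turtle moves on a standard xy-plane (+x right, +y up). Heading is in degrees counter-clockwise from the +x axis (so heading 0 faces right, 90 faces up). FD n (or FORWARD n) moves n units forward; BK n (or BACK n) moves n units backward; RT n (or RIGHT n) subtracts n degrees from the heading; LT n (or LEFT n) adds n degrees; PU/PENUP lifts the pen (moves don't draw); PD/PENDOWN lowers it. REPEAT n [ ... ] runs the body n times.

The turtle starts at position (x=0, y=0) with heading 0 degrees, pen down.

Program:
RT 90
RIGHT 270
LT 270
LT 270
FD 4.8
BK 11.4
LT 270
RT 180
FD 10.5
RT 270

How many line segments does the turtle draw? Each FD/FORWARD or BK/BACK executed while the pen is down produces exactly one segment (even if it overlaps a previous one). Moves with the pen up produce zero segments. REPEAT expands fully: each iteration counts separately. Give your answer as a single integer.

Answer: 3

Derivation:
Executing turtle program step by step:
Start: pos=(0,0), heading=0, pen down
RT 90: heading 0 -> 270
RT 270: heading 270 -> 0
LT 270: heading 0 -> 270
LT 270: heading 270 -> 180
FD 4.8: (0,0) -> (-4.8,0) [heading=180, draw]
BK 11.4: (-4.8,0) -> (6.6,0) [heading=180, draw]
LT 270: heading 180 -> 90
RT 180: heading 90 -> 270
FD 10.5: (6.6,0) -> (6.6,-10.5) [heading=270, draw]
RT 270: heading 270 -> 0
Final: pos=(6.6,-10.5), heading=0, 3 segment(s) drawn
Segments drawn: 3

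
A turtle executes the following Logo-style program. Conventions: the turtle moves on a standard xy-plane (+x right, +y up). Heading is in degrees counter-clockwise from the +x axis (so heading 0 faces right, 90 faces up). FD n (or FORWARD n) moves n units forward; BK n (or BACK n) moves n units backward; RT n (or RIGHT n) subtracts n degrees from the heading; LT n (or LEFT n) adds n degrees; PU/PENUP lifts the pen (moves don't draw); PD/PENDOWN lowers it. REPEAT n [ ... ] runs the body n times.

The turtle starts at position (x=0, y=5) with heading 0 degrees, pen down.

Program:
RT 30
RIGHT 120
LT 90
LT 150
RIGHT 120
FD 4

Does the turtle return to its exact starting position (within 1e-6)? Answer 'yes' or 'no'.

Executing turtle program step by step:
Start: pos=(0,5), heading=0, pen down
RT 30: heading 0 -> 330
RT 120: heading 330 -> 210
LT 90: heading 210 -> 300
LT 150: heading 300 -> 90
RT 120: heading 90 -> 330
FD 4: (0,5) -> (3.464,3) [heading=330, draw]
Final: pos=(3.464,3), heading=330, 1 segment(s) drawn

Start position: (0, 5)
Final position: (3.464, 3)
Distance = 4; >= 1e-6 -> NOT closed

Answer: no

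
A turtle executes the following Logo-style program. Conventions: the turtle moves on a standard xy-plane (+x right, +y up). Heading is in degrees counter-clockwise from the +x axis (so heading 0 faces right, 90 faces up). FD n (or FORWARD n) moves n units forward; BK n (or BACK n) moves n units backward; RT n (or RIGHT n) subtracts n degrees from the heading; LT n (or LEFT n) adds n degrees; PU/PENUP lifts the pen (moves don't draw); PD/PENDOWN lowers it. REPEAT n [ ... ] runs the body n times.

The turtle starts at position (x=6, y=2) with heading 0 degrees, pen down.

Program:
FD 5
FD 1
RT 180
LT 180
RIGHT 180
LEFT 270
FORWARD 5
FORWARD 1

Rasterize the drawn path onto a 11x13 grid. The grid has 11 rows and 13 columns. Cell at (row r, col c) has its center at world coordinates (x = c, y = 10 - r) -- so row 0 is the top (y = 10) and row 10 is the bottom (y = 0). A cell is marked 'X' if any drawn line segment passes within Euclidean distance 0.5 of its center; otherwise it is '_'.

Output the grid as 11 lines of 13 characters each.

Answer: _____________
_____________
____________X
____________X
____________X
____________X
____________X
____________X
______XXXXXXX
_____________
_____________

Derivation:
Segment 0: (6,2) -> (11,2)
Segment 1: (11,2) -> (12,2)
Segment 2: (12,2) -> (12,7)
Segment 3: (12,7) -> (12,8)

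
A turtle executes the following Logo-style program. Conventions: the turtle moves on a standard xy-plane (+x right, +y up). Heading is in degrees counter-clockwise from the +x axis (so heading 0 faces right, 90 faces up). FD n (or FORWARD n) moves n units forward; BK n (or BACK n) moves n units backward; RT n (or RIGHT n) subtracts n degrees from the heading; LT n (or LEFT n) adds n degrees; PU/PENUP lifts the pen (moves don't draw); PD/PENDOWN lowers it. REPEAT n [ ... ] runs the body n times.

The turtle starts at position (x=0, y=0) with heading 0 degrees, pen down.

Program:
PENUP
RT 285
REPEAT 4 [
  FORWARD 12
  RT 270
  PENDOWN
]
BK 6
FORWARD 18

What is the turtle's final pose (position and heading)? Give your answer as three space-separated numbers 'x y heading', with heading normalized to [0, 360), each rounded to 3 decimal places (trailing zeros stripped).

Answer: 3.106 11.591 75

Derivation:
Executing turtle program step by step:
Start: pos=(0,0), heading=0, pen down
PU: pen up
RT 285: heading 0 -> 75
REPEAT 4 [
  -- iteration 1/4 --
  FD 12: (0,0) -> (3.106,11.591) [heading=75, move]
  RT 270: heading 75 -> 165
  PD: pen down
  -- iteration 2/4 --
  FD 12: (3.106,11.591) -> (-8.485,14.697) [heading=165, draw]
  RT 270: heading 165 -> 255
  PD: pen down
  -- iteration 3/4 --
  FD 12: (-8.485,14.697) -> (-11.591,3.106) [heading=255, draw]
  RT 270: heading 255 -> 345
  PD: pen down
  -- iteration 4/4 --
  FD 12: (-11.591,3.106) -> (0,0) [heading=345, draw]
  RT 270: heading 345 -> 75
  PD: pen down
]
BK 6: (0,0) -> (-1.553,-5.796) [heading=75, draw]
FD 18: (-1.553,-5.796) -> (3.106,11.591) [heading=75, draw]
Final: pos=(3.106,11.591), heading=75, 5 segment(s) drawn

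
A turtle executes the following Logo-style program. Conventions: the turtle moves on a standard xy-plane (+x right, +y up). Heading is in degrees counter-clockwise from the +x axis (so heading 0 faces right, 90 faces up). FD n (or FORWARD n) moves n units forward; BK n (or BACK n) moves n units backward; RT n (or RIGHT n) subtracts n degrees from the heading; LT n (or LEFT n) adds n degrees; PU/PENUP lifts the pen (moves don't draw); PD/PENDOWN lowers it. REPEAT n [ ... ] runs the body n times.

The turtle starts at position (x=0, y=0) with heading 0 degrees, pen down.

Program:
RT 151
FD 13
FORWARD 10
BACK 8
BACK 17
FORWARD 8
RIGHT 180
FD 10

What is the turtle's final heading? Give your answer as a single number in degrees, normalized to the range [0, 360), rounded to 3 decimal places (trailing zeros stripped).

Answer: 29

Derivation:
Executing turtle program step by step:
Start: pos=(0,0), heading=0, pen down
RT 151: heading 0 -> 209
FD 13: (0,0) -> (-11.37,-6.303) [heading=209, draw]
FD 10: (-11.37,-6.303) -> (-20.116,-11.151) [heading=209, draw]
BK 8: (-20.116,-11.151) -> (-13.119,-7.272) [heading=209, draw]
BK 17: (-13.119,-7.272) -> (1.749,0.97) [heading=209, draw]
FD 8: (1.749,0.97) -> (-5.248,-2.909) [heading=209, draw]
RT 180: heading 209 -> 29
FD 10: (-5.248,-2.909) -> (3.498,1.939) [heading=29, draw]
Final: pos=(3.498,1.939), heading=29, 6 segment(s) drawn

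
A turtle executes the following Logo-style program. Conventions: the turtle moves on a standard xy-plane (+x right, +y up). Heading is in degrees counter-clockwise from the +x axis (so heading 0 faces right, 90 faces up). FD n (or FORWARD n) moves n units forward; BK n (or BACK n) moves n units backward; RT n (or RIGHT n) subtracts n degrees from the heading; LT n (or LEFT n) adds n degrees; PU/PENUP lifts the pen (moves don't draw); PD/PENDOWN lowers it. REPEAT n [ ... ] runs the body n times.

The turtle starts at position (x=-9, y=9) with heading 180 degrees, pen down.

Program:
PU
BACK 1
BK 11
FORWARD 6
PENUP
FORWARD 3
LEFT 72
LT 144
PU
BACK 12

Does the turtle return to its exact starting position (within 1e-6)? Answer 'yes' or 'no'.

Executing turtle program step by step:
Start: pos=(-9,9), heading=180, pen down
PU: pen up
BK 1: (-9,9) -> (-8,9) [heading=180, move]
BK 11: (-8,9) -> (3,9) [heading=180, move]
FD 6: (3,9) -> (-3,9) [heading=180, move]
PU: pen up
FD 3: (-3,9) -> (-6,9) [heading=180, move]
LT 72: heading 180 -> 252
LT 144: heading 252 -> 36
PU: pen up
BK 12: (-6,9) -> (-15.708,1.947) [heading=36, move]
Final: pos=(-15.708,1.947), heading=36, 0 segment(s) drawn

Start position: (-9, 9)
Final position: (-15.708, 1.947)
Distance = 9.734; >= 1e-6 -> NOT closed

Answer: no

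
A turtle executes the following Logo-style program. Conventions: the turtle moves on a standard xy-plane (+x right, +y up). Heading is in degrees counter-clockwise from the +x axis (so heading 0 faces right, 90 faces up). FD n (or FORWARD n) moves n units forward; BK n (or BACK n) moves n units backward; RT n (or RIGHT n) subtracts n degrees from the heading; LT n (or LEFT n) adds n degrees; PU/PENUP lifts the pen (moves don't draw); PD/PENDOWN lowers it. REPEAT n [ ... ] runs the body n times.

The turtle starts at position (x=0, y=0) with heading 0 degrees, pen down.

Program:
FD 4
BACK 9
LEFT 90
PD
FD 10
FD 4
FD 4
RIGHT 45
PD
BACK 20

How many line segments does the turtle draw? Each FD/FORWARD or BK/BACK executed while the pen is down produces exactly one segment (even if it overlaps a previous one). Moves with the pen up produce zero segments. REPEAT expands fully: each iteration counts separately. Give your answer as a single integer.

Answer: 6

Derivation:
Executing turtle program step by step:
Start: pos=(0,0), heading=0, pen down
FD 4: (0,0) -> (4,0) [heading=0, draw]
BK 9: (4,0) -> (-5,0) [heading=0, draw]
LT 90: heading 0 -> 90
PD: pen down
FD 10: (-5,0) -> (-5,10) [heading=90, draw]
FD 4: (-5,10) -> (-5,14) [heading=90, draw]
FD 4: (-5,14) -> (-5,18) [heading=90, draw]
RT 45: heading 90 -> 45
PD: pen down
BK 20: (-5,18) -> (-19.142,3.858) [heading=45, draw]
Final: pos=(-19.142,3.858), heading=45, 6 segment(s) drawn
Segments drawn: 6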